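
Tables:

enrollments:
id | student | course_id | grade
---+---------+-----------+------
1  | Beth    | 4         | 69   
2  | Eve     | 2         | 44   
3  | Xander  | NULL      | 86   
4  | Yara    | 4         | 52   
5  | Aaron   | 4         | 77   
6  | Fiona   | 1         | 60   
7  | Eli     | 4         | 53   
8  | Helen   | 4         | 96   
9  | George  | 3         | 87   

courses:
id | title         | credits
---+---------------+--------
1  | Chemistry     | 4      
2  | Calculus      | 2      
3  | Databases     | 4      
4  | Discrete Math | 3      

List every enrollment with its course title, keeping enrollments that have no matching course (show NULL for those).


LEFT JOIN keeps every row from enrollments (the left table); where course_id has no match in courses, the course columns become NULL. Walk through each enrollment:
  - enrollment 1 (Beth): course_id=4 -> matches Discrete Math
  - enrollment 2 (Eve): course_id=2 -> matches Calculus
  - enrollment 3 (Xander): course_id=NULL, no match -> kept with NULL
  - enrollment 4 (Yara): course_id=4 -> matches Discrete Math
  - enrollment 5 (Aaron): course_id=4 -> matches Discrete Math
  - enrollment 6 (Fiona): course_id=1 -> matches Chemistry
  - enrollment 7 (Eli): course_id=4 -> matches Discrete Math
  - enrollment 8 (Helen): course_id=4 -> matches Discrete Math
  - enrollment 9 (George): course_id=3 -> matches Databases
All 9 rows appear; 1 has NULL course.

SQL:
SELECT a.student, b.title AS course
FROM enrollments a
LEFT JOIN courses b ON a.course_id = b.id

Result:
student | course       
--------+--------------
Beth    | Discrete Math
Eve     | Calculus     
Xander  | NULL         
Yara    | Discrete Math
Aaron   | Discrete Math
Fiona   | Chemistry    
Eli     | Discrete Math
Helen   | Discrete Math
George  | Databases    


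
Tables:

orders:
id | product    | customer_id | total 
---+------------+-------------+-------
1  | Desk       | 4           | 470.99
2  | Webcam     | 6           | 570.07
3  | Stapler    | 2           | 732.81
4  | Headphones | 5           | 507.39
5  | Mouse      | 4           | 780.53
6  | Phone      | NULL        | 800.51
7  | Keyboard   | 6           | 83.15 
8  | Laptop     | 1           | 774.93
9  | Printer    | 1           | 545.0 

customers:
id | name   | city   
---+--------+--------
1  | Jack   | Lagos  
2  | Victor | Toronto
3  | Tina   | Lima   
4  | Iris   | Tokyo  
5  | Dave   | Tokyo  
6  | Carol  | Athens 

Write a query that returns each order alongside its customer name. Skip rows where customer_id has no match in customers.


INNER JOIN keeps only orders rows whose customer_id matches an id in customers. Walk through each order:
  - order 1 (Desk): customer_id=4 -> matches Iris
  - order 2 (Webcam): customer_id=6 -> matches Carol
  - order 3 (Stapler): customer_id=2 -> matches Victor
  - order 4 (Headphones): customer_id=5 -> matches Dave
  - order 5 (Mouse): customer_id=4 -> matches Iris
  - order 6 (Phone): customer_id=NULL, no match -> dropped
  - order 7 (Keyboard): customer_id=6 -> matches Carol
  - order 8 (Laptop): customer_id=1 -> matches Jack
  - order 9 (Printer): customer_id=1 -> matches Jack
So 1 of 9 rows is dropped.

SQL:
SELECT a.product, b.name AS customer
FROM orders a
INNER JOIN customers b ON a.customer_id = b.id

Result:
product    | customer
-----------+---------
Desk       | Iris    
Webcam     | Carol   
Stapler    | Victor  
Headphones | Dave    
Mouse      | Iris    
Keyboard   | Carol   
Laptop     | Jack    
Printer    | Jack    


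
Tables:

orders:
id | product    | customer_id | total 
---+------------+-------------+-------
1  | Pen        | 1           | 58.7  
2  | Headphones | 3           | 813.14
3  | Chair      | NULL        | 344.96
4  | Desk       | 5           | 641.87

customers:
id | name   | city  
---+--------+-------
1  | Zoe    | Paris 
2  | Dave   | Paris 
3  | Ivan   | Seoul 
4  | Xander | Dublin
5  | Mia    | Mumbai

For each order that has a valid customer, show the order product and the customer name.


INNER JOIN keeps only orders rows whose customer_id matches an id in customers. Walk through each order:
  - order 1 (Pen): customer_id=1 -> matches Zoe
  - order 2 (Headphones): customer_id=3 -> matches Ivan
  - order 3 (Chair): customer_id=NULL, no match -> dropped
  - order 4 (Desk): customer_id=5 -> matches Mia
So 1 of 4 rows is dropped.

SQL:
SELECT a.product, b.name AS customer
FROM orders a
INNER JOIN customers b ON a.customer_id = b.id

Result:
product    | customer
-----------+---------
Pen        | Zoe     
Headphones | Ivan    
Desk       | Mia     


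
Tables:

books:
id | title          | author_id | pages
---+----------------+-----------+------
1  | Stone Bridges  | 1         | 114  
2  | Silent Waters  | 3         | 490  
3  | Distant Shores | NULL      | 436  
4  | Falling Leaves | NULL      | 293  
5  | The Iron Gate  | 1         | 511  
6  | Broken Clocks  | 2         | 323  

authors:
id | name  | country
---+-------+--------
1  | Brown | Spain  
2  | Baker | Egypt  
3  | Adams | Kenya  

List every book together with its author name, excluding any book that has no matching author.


INNER JOIN keeps only books rows whose author_id matches an id in authors. Walk through each book:
  - book 1 (Stone Bridges): author_id=1 -> matches Brown
  - book 2 (Silent Waters): author_id=3 -> matches Adams
  - book 3 (Distant Shores): author_id=NULL, no match -> dropped
  - book 4 (Falling Leaves): author_id=NULL, no match -> dropped
  - book 5 (The Iron Gate): author_id=1 -> matches Brown
  - book 6 (Broken Clocks): author_id=2 -> matches Baker
So 2 of 6 rows are dropped.

SQL:
SELECT a.title, b.name AS author
FROM books a
INNER JOIN authors b ON a.author_id = b.id

Result:
title         | author
--------------+-------
Stone Bridges | Brown 
Silent Waters | Adams 
The Iron Gate | Brown 
Broken Clocks | Baker 


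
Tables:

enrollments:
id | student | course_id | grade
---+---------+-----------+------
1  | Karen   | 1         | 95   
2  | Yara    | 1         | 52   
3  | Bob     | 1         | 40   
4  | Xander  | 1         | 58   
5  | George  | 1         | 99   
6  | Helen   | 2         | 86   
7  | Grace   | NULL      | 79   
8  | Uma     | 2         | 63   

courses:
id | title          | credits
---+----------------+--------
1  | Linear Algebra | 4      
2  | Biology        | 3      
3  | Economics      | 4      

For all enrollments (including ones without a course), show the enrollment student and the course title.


LEFT JOIN keeps every row from enrollments (the left table); where course_id has no match in courses, the course columns become NULL. Walk through each enrollment:
  - enrollment 1 (Karen): course_id=1 -> matches Linear Algebra
  - enrollment 2 (Yara): course_id=1 -> matches Linear Algebra
  - enrollment 3 (Bob): course_id=1 -> matches Linear Algebra
  - enrollment 4 (Xander): course_id=1 -> matches Linear Algebra
  - enrollment 5 (George): course_id=1 -> matches Linear Algebra
  - enrollment 6 (Helen): course_id=2 -> matches Biology
  - enrollment 7 (Grace): course_id=NULL, no match -> kept with NULL
  - enrollment 8 (Uma): course_id=2 -> matches Biology
All 8 rows appear; 1 has NULL course.

SQL:
SELECT a.student, b.title AS course
FROM enrollments a
LEFT JOIN courses b ON a.course_id = b.id

Result:
student | course        
--------+---------------
Karen   | Linear Algebra
Yara    | Linear Algebra
Bob     | Linear Algebra
Xander  | Linear Algebra
George  | Linear Algebra
Helen   | Biology       
Grace   | NULL          
Uma     | Biology       


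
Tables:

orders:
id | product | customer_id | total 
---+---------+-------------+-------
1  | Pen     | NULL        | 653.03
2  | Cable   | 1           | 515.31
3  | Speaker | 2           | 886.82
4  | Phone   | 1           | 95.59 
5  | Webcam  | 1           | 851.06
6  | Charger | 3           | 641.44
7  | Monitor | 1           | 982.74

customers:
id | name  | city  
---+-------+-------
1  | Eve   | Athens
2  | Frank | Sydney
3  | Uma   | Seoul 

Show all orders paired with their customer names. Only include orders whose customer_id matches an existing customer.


INNER JOIN keeps only orders rows whose customer_id matches an id in customers. Walk through each order:
  - order 1 (Pen): customer_id=NULL, no match -> dropped
  - order 2 (Cable): customer_id=1 -> matches Eve
  - order 3 (Speaker): customer_id=2 -> matches Frank
  - order 4 (Phone): customer_id=1 -> matches Eve
  - order 5 (Webcam): customer_id=1 -> matches Eve
  - order 6 (Charger): customer_id=3 -> matches Uma
  - order 7 (Monitor): customer_id=1 -> matches Eve
So 1 of 7 rows is dropped.

SQL:
SELECT a.product, b.name AS customer
FROM orders a
INNER JOIN customers b ON a.customer_id = b.id

Result:
product | customer
--------+---------
Cable   | Eve     
Speaker | Frank   
Phone   | Eve     
Webcam  | Eve     
Charger | Uma     
Monitor | Eve     


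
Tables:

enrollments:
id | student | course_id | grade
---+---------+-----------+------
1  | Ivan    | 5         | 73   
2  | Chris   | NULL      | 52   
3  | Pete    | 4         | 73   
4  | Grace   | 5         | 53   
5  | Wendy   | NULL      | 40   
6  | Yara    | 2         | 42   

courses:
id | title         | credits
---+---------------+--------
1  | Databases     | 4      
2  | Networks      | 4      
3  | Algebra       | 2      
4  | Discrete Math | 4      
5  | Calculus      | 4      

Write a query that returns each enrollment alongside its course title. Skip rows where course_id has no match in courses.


INNER JOIN keeps only enrollments rows whose course_id matches an id in courses. Walk through each enrollment:
  - enrollment 1 (Ivan): course_id=5 -> matches Calculus
  - enrollment 2 (Chris): course_id=NULL, no match -> dropped
  - enrollment 3 (Pete): course_id=4 -> matches Discrete Math
  - enrollment 4 (Grace): course_id=5 -> matches Calculus
  - enrollment 5 (Wendy): course_id=NULL, no match -> dropped
  - enrollment 6 (Yara): course_id=2 -> matches Networks
So 2 of 6 rows are dropped.

SQL:
SELECT a.student, b.title AS course
FROM enrollments a
INNER JOIN courses b ON a.course_id = b.id

Result:
student | course       
--------+--------------
Ivan    | Calculus     
Pete    | Discrete Math
Grace   | Calculus     
Yara    | Networks     


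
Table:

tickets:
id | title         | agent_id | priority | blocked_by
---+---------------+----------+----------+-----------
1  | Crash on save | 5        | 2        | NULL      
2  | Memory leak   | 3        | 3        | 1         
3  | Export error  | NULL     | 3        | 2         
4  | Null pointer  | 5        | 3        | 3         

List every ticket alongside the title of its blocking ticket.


This is a self-join: tickets is joined to a second copy of itself, matching each row's blocked_by to another row's id. Use LEFT JOIN so rows with blocked_by=NULL are kept.
  - ticket 1 (Crash on save): blocked_by=NULL -> NULL
  - ticket 2 (Memory leak): blocked_by=1 -> Crash on save
  - ticket 3 (Export error): blocked_by=2 -> Memory leak
  - ticket 4 (Null pointer): blocked_by=3 -> Export error

SQL:
SELECT a.title AS item, b.title AS blocked_by
FROM tickets a
LEFT JOIN tickets b ON a.blocked_by = b.id

Result:
item          | blocked_by   
--------------+--------------
Crash on save | NULL         
Memory leak   | Crash on save
Export error  | Memory leak  
Null pointer  | Export error 


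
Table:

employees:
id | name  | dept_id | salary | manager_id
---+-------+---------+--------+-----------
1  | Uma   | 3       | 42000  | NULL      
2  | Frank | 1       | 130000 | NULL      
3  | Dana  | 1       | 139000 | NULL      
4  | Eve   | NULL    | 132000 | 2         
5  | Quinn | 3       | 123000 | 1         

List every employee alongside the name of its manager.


This is a self-join: employees is joined to a second copy of itself, matching each row's manager_id to another row's id. Use LEFT JOIN so rows with manager_id=NULL are kept.
  - employee 1 (Uma): manager_id=NULL -> NULL
  - employee 2 (Frank): manager_id=NULL -> NULL
  - employee 3 (Dana): manager_id=NULL -> NULL
  - employee 4 (Eve): manager_id=2 -> Frank
  - employee 5 (Quinn): manager_id=1 -> Uma

SQL:
SELECT a.name AS item, b.name AS manager
FROM employees a
LEFT JOIN employees b ON a.manager_id = b.id

Result:
item  | manager
------+--------
Uma   | NULL   
Frank | NULL   
Dana  | NULL   
Eve   | Frank  
Quinn | Uma    


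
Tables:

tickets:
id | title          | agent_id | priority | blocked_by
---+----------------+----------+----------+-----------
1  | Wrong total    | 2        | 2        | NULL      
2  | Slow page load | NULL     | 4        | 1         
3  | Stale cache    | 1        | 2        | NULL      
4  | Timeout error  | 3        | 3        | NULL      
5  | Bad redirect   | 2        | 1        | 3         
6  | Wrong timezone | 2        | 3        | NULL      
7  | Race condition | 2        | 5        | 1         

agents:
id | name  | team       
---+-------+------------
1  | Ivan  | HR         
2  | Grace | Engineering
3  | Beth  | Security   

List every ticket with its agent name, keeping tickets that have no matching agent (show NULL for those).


LEFT JOIN keeps every row from tickets (the left table); where agent_id has no match in agents, the agent columns become NULL. Walk through each ticket:
  - ticket 1 (Wrong total): agent_id=2 -> matches Grace
  - ticket 2 (Slow page load): agent_id=NULL, no match -> kept with NULL
  - ticket 3 (Stale cache): agent_id=1 -> matches Ivan
  - ticket 4 (Timeout error): agent_id=3 -> matches Beth
  - ticket 5 (Bad redirect): agent_id=2 -> matches Grace
  - ticket 6 (Wrong timezone): agent_id=2 -> matches Grace
  - ticket 7 (Race condition): agent_id=2 -> matches Grace
All 7 rows appear; 1 has NULL agent.

SQL:
SELECT a.title, b.name AS agent
FROM tickets a
LEFT JOIN agents b ON a.agent_id = b.id

Result:
title          | agent
---------------+------
Wrong total    | Grace
Slow page load | NULL 
Stale cache    | Ivan 
Timeout error  | Beth 
Bad redirect   | Grace
Wrong timezone | Grace
Race condition | Grace


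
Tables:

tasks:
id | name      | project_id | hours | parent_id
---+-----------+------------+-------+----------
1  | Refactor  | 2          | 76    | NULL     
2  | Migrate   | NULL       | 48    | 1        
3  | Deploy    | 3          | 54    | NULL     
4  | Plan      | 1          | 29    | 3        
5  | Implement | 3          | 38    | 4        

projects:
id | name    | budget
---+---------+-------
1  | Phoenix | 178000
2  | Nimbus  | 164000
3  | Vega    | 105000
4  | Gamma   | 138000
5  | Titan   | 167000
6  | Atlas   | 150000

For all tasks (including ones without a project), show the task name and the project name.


LEFT JOIN keeps every row from tasks (the left table); where project_id has no match in projects, the project columns become NULL. Walk through each task:
  - task 1 (Refactor): project_id=2 -> matches Nimbus
  - task 2 (Migrate): project_id=NULL, no match -> kept with NULL
  - task 3 (Deploy): project_id=3 -> matches Vega
  - task 4 (Plan): project_id=1 -> matches Phoenix
  - task 5 (Implement): project_id=3 -> matches Vega
All 5 rows appear; 1 has NULL project.

SQL:
SELECT a.name, b.name AS project
FROM tasks a
LEFT JOIN projects b ON a.project_id = b.id

Result:
name      | project
----------+--------
Refactor  | Nimbus 
Migrate   | NULL   
Deploy    | Vega   
Plan      | Phoenix
Implement | Vega   


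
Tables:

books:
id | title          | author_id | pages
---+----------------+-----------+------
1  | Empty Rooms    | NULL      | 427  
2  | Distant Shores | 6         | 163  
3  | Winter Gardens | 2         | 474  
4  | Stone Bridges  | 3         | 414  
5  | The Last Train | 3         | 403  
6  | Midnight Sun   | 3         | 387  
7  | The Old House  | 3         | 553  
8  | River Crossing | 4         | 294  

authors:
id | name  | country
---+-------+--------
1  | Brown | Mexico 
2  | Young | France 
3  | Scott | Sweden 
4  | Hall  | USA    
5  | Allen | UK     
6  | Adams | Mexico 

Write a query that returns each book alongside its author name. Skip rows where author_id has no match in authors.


INNER JOIN keeps only books rows whose author_id matches an id in authors. Walk through each book:
  - book 1 (Empty Rooms): author_id=NULL, no match -> dropped
  - book 2 (Distant Shores): author_id=6 -> matches Adams
  - book 3 (Winter Gardens): author_id=2 -> matches Young
  - book 4 (Stone Bridges): author_id=3 -> matches Scott
  - book 5 (The Last Train): author_id=3 -> matches Scott
  - book 6 (Midnight Sun): author_id=3 -> matches Scott
  - book 7 (The Old House): author_id=3 -> matches Scott
  - book 8 (River Crossing): author_id=4 -> matches Hall
So 1 of 8 rows is dropped.

SQL:
SELECT a.title, b.name AS author
FROM books a
INNER JOIN authors b ON a.author_id = b.id

Result:
title          | author
---------------+-------
Distant Shores | Adams 
Winter Gardens | Young 
Stone Bridges  | Scott 
The Last Train | Scott 
Midnight Sun   | Scott 
The Old House  | Scott 
River Crossing | Hall  


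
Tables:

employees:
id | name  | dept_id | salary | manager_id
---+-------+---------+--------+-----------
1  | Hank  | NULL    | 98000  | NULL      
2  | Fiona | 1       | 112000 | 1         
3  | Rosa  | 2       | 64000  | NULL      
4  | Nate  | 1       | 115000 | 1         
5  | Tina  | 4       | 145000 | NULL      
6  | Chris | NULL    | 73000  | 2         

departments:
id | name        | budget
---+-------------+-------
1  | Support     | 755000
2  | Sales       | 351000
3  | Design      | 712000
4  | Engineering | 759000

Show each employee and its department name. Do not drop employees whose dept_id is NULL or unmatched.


LEFT JOIN keeps every row from employees (the left table); where dept_id has no match in departments, the department columns become NULL. Walk through each employee:
  - employee 1 (Hank): dept_id=NULL, no match -> kept with NULL
  - employee 2 (Fiona): dept_id=1 -> matches Support
  - employee 3 (Rosa): dept_id=2 -> matches Sales
  - employee 4 (Nate): dept_id=1 -> matches Support
  - employee 5 (Tina): dept_id=4 -> matches Engineering
  - employee 6 (Chris): dept_id=NULL, no match -> kept with NULL
All 6 rows appear; 2 have NULL department.

SQL:
SELECT a.name, b.name AS department
FROM employees a
LEFT JOIN departments b ON a.dept_id = b.id

Result:
name  | department 
------+------------
Hank  | NULL       
Fiona | Support    
Rosa  | Sales      
Nate  | Support    
Tina  | Engineering
Chris | NULL       


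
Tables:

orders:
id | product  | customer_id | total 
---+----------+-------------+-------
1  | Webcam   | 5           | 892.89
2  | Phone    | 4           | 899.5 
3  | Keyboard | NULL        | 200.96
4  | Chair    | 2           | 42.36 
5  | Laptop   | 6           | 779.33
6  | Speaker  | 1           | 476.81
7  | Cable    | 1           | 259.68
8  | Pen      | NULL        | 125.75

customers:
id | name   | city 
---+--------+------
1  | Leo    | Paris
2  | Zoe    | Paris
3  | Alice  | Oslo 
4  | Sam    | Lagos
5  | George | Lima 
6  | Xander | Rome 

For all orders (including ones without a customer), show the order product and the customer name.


LEFT JOIN keeps every row from orders (the left table); where customer_id has no match in customers, the customer columns become NULL. Walk through each order:
  - order 1 (Webcam): customer_id=5 -> matches George
  - order 2 (Phone): customer_id=4 -> matches Sam
  - order 3 (Keyboard): customer_id=NULL, no match -> kept with NULL
  - order 4 (Chair): customer_id=2 -> matches Zoe
  - order 5 (Laptop): customer_id=6 -> matches Xander
  - order 6 (Speaker): customer_id=1 -> matches Leo
  - order 7 (Cable): customer_id=1 -> matches Leo
  - order 8 (Pen): customer_id=NULL, no match -> kept with NULL
All 8 rows appear; 2 have NULL customer.

SQL:
SELECT a.product, b.name AS customer
FROM orders a
LEFT JOIN customers b ON a.customer_id = b.id

Result:
product  | customer
---------+---------
Webcam   | George  
Phone    | Sam     
Keyboard | NULL    
Chair    | Zoe     
Laptop   | Xander  
Speaker  | Leo     
Cable    | Leo     
Pen      | NULL    


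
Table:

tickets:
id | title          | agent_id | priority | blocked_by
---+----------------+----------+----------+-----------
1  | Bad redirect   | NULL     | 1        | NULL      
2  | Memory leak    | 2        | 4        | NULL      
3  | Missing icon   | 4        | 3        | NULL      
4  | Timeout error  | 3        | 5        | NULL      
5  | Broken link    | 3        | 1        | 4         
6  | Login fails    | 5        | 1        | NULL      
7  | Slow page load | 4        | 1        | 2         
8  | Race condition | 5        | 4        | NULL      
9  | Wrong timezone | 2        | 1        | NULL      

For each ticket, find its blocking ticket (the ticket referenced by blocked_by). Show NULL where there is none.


This is a self-join: tickets is joined to a second copy of itself, matching each row's blocked_by to another row's id. Use LEFT JOIN so rows with blocked_by=NULL are kept.
  - ticket 1 (Bad redirect): blocked_by=NULL -> NULL
  - ticket 2 (Memory leak): blocked_by=NULL -> NULL
  - ticket 3 (Missing icon): blocked_by=NULL -> NULL
  - ticket 4 (Timeout error): blocked_by=NULL -> NULL
  - ticket 5 (Broken link): blocked_by=4 -> Timeout error
  - ticket 6 (Login fails): blocked_by=NULL -> NULL
  - ticket 7 (Slow page load): blocked_by=2 -> Memory leak
  - ticket 8 (Race condition): blocked_by=NULL -> NULL
  - ticket 9 (Wrong timezone): blocked_by=NULL -> NULL

SQL:
SELECT a.title AS item, b.title AS blocked_by
FROM tickets a
LEFT JOIN tickets b ON a.blocked_by = b.id

Result:
item           | blocked_by   
---------------+--------------
Bad redirect   | NULL         
Memory leak    | NULL         
Missing icon   | NULL         
Timeout error  | NULL         
Broken link    | Timeout error
Login fails    | NULL         
Slow page load | Memory leak  
Race condition | NULL         
Wrong timezone | NULL         


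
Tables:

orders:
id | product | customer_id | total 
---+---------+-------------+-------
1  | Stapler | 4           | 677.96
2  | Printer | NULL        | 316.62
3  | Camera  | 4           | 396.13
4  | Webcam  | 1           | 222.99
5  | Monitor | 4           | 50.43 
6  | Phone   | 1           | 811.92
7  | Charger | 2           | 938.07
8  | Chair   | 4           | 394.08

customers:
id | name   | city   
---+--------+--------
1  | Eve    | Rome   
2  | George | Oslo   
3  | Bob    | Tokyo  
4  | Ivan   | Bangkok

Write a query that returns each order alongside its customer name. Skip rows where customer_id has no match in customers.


INNER JOIN keeps only orders rows whose customer_id matches an id in customers. Walk through each order:
  - order 1 (Stapler): customer_id=4 -> matches Ivan
  - order 2 (Printer): customer_id=NULL, no match -> dropped
  - order 3 (Camera): customer_id=4 -> matches Ivan
  - order 4 (Webcam): customer_id=1 -> matches Eve
  - order 5 (Monitor): customer_id=4 -> matches Ivan
  - order 6 (Phone): customer_id=1 -> matches Eve
  - order 7 (Charger): customer_id=2 -> matches George
  - order 8 (Chair): customer_id=4 -> matches Ivan
So 1 of 8 rows is dropped.

SQL:
SELECT a.product, b.name AS customer
FROM orders a
INNER JOIN customers b ON a.customer_id = b.id

Result:
product | customer
--------+---------
Stapler | Ivan    
Camera  | Ivan    
Webcam  | Eve     
Monitor | Ivan    
Phone   | Eve     
Charger | George  
Chair   | Ivan    


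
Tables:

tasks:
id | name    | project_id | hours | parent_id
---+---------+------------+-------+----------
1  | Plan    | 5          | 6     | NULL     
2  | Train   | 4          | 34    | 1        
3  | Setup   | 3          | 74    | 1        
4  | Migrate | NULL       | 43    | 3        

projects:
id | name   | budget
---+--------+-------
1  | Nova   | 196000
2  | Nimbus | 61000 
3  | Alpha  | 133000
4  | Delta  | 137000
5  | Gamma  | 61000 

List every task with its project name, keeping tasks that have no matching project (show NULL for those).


LEFT JOIN keeps every row from tasks (the left table); where project_id has no match in projects, the project columns become NULL. Walk through each task:
  - task 1 (Plan): project_id=5 -> matches Gamma
  - task 2 (Train): project_id=4 -> matches Delta
  - task 3 (Setup): project_id=3 -> matches Alpha
  - task 4 (Migrate): project_id=NULL, no match -> kept with NULL
All 4 rows appear; 1 has NULL project.

SQL:
SELECT a.name, b.name AS project
FROM tasks a
LEFT JOIN projects b ON a.project_id = b.id

Result:
name    | project
--------+--------
Plan    | Gamma  
Train   | Delta  
Setup   | Alpha  
Migrate | NULL   


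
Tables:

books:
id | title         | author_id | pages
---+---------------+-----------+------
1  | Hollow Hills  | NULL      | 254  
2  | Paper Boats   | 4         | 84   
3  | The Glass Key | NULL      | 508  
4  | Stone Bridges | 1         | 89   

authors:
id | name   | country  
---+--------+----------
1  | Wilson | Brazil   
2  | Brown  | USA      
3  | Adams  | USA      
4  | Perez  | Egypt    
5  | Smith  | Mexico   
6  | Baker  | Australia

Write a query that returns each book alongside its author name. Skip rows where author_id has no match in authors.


INNER JOIN keeps only books rows whose author_id matches an id in authors. Walk through each book:
  - book 1 (Hollow Hills): author_id=NULL, no match -> dropped
  - book 2 (Paper Boats): author_id=4 -> matches Perez
  - book 3 (The Glass Key): author_id=NULL, no match -> dropped
  - book 4 (Stone Bridges): author_id=1 -> matches Wilson
So 2 of 4 rows are dropped.

SQL:
SELECT a.title, b.name AS author
FROM books a
INNER JOIN authors b ON a.author_id = b.id

Result:
title         | author
--------------+-------
Paper Boats   | Perez 
Stone Bridges | Wilson


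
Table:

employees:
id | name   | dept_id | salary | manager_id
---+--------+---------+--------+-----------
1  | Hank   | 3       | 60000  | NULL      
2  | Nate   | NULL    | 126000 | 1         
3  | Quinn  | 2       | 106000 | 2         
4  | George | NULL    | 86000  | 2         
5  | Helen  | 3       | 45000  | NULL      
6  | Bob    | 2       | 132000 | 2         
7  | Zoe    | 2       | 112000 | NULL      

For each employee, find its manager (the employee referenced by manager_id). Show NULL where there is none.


This is a self-join: employees is joined to a second copy of itself, matching each row's manager_id to another row's id. Use LEFT JOIN so rows with manager_id=NULL are kept.
  - employee 1 (Hank): manager_id=NULL -> NULL
  - employee 2 (Nate): manager_id=1 -> Hank
  - employee 3 (Quinn): manager_id=2 -> Nate
  - employee 4 (George): manager_id=2 -> Nate
  - employee 5 (Helen): manager_id=NULL -> NULL
  - employee 6 (Bob): manager_id=2 -> Nate
  - employee 7 (Zoe): manager_id=NULL -> NULL

SQL:
SELECT a.name AS item, b.name AS manager
FROM employees a
LEFT JOIN employees b ON a.manager_id = b.id

Result:
item   | manager
-------+--------
Hank   | NULL   
Nate   | Hank   
Quinn  | Nate   
George | Nate   
Helen  | NULL   
Bob    | Nate   
Zoe    | NULL   


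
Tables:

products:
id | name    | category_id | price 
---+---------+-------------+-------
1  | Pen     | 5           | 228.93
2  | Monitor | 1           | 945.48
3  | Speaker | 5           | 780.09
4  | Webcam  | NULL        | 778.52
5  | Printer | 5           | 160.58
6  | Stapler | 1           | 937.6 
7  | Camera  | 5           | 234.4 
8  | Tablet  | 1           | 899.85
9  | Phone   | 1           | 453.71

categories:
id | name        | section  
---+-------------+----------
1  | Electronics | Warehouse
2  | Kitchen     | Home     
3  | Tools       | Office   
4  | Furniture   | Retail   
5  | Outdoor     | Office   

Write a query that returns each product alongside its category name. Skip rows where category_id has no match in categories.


INNER JOIN keeps only products rows whose category_id matches an id in categories. Walk through each product:
  - product 1 (Pen): category_id=5 -> matches Outdoor
  - product 2 (Monitor): category_id=1 -> matches Electronics
  - product 3 (Speaker): category_id=5 -> matches Outdoor
  - product 4 (Webcam): category_id=NULL, no match -> dropped
  - product 5 (Printer): category_id=5 -> matches Outdoor
  - product 6 (Stapler): category_id=1 -> matches Electronics
  - product 7 (Camera): category_id=5 -> matches Outdoor
  - product 8 (Tablet): category_id=1 -> matches Electronics
  - product 9 (Phone): category_id=1 -> matches Electronics
So 1 of 9 rows is dropped.

SQL:
SELECT a.name, b.name AS category
FROM products a
INNER JOIN categories b ON a.category_id = b.id

Result:
name    | category   
--------+------------
Pen     | Outdoor    
Monitor | Electronics
Speaker | Outdoor    
Printer | Outdoor    
Stapler | Electronics
Camera  | Outdoor    
Tablet  | Electronics
Phone   | Electronics


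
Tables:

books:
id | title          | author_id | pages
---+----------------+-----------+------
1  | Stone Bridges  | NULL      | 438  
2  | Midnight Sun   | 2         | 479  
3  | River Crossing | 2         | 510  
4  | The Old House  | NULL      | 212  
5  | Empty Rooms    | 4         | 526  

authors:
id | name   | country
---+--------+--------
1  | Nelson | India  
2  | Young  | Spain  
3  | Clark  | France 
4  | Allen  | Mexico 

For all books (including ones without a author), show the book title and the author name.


LEFT JOIN keeps every row from books (the left table); where author_id has no match in authors, the author columns become NULL. Walk through each book:
  - book 1 (Stone Bridges): author_id=NULL, no match -> kept with NULL
  - book 2 (Midnight Sun): author_id=2 -> matches Young
  - book 3 (River Crossing): author_id=2 -> matches Young
  - book 4 (The Old House): author_id=NULL, no match -> kept with NULL
  - book 5 (Empty Rooms): author_id=4 -> matches Allen
All 5 rows appear; 2 have NULL author.

SQL:
SELECT a.title, b.name AS author
FROM books a
LEFT JOIN authors b ON a.author_id = b.id

Result:
title          | author
---------------+-------
Stone Bridges  | NULL  
Midnight Sun   | Young 
River Crossing | Young 
The Old House  | NULL  
Empty Rooms    | Allen 


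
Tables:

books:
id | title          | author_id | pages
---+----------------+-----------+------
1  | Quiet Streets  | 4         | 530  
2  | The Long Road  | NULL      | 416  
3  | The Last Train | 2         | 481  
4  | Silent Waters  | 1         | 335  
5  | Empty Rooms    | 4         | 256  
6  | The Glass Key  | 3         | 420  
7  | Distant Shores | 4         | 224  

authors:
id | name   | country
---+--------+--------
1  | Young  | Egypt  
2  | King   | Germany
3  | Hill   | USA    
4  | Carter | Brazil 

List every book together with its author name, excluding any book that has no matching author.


INNER JOIN keeps only books rows whose author_id matches an id in authors. Walk through each book:
  - book 1 (Quiet Streets): author_id=4 -> matches Carter
  - book 2 (The Long Road): author_id=NULL, no match -> dropped
  - book 3 (The Last Train): author_id=2 -> matches King
  - book 4 (Silent Waters): author_id=1 -> matches Young
  - book 5 (Empty Rooms): author_id=4 -> matches Carter
  - book 6 (The Glass Key): author_id=3 -> matches Hill
  - book 7 (Distant Shores): author_id=4 -> matches Carter
So 1 of 7 rows is dropped.

SQL:
SELECT a.title, b.name AS author
FROM books a
INNER JOIN authors b ON a.author_id = b.id

Result:
title          | author
---------------+-------
Quiet Streets  | Carter
The Last Train | King  
Silent Waters  | Young 
Empty Rooms    | Carter
The Glass Key  | Hill  
Distant Shores | Carter


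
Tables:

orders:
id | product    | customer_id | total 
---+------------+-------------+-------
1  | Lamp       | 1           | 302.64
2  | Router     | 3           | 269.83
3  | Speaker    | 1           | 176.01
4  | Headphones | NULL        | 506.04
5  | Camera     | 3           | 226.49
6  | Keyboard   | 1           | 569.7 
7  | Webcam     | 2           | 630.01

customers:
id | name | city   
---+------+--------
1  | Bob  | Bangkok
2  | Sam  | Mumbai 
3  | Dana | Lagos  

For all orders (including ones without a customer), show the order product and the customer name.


LEFT JOIN keeps every row from orders (the left table); where customer_id has no match in customers, the customer columns become NULL. Walk through each order:
  - order 1 (Lamp): customer_id=1 -> matches Bob
  - order 2 (Router): customer_id=3 -> matches Dana
  - order 3 (Speaker): customer_id=1 -> matches Bob
  - order 4 (Headphones): customer_id=NULL, no match -> kept with NULL
  - order 5 (Camera): customer_id=3 -> matches Dana
  - order 6 (Keyboard): customer_id=1 -> matches Bob
  - order 7 (Webcam): customer_id=2 -> matches Sam
All 7 rows appear; 1 has NULL customer.

SQL:
SELECT a.product, b.name AS customer
FROM orders a
LEFT JOIN customers b ON a.customer_id = b.id

Result:
product    | customer
-----------+---------
Lamp       | Bob     
Router     | Dana    
Speaker    | Bob     
Headphones | NULL    
Camera     | Dana    
Keyboard   | Bob     
Webcam     | Sam     


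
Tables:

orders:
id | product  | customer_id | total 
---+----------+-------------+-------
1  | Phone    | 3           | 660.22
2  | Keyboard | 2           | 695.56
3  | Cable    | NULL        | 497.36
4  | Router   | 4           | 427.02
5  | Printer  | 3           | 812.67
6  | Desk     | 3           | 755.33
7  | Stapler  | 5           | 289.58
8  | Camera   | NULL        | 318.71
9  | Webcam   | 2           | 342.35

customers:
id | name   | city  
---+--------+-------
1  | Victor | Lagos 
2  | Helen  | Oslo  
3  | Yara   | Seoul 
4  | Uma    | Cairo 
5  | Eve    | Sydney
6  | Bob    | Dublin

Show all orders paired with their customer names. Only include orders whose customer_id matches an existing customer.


INNER JOIN keeps only orders rows whose customer_id matches an id in customers. Walk through each order:
  - order 1 (Phone): customer_id=3 -> matches Yara
  - order 2 (Keyboard): customer_id=2 -> matches Helen
  - order 3 (Cable): customer_id=NULL, no match -> dropped
  - order 4 (Router): customer_id=4 -> matches Uma
  - order 5 (Printer): customer_id=3 -> matches Yara
  - order 6 (Desk): customer_id=3 -> matches Yara
  - order 7 (Stapler): customer_id=5 -> matches Eve
  - order 8 (Camera): customer_id=NULL, no match -> dropped
  - order 9 (Webcam): customer_id=2 -> matches Helen
So 2 of 9 rows are dropped.

SQL:
SELECT a.product, b.name AS customer
FROM orders a
INNER JOIN customers b ON a.customer_id = b.id

Result:
product  | customer
---------+---------
Phone    | Yara    
Keyboard | Helen   
Router   | Uma     
Printer  | Yara    
Desk     | Yara    
Stapler  | Eve     
Webcam   | Helen   


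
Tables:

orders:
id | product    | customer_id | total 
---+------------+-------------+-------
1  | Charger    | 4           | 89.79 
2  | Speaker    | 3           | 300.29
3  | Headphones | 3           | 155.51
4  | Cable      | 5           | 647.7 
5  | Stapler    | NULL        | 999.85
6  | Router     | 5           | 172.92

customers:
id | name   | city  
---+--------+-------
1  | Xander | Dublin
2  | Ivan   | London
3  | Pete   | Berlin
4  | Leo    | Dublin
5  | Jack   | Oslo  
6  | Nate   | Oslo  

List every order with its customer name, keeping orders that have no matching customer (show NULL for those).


LEFT JOIN keeps every row from orders (the left table); where customer_id has no match in customers, the customer columns become NULL. Walk through each order:
  - order 1 (Charger): customer_id=4 -> matches Leo
  - order 2 (Speaker): customer_id=3 -> matches Pete
  - order 3 (Headphones): customer_id=3 -> matches Pete
  - order 4 (Cable): customer_id=5 -> matches Jack
  - order 5 (Stapler): customer_id=NULL, no match -> kept with NULL
  - order 6 (Router): customer_id=5 -> matches Jack
All 6 rows appear; 1 has NULL customer.

SQL:
SELECT a.product, b.name AS customer
FROM orders a
LEFT JOIN customers b ON a.customer_id = b.id

Result:
product    | customer
-----------+---------
Charger    | Leo     
Speaker    | Pete    
Headphones | Pete    
Cable      | Jack    
Stapler    | NULL    
Router     | Jack    


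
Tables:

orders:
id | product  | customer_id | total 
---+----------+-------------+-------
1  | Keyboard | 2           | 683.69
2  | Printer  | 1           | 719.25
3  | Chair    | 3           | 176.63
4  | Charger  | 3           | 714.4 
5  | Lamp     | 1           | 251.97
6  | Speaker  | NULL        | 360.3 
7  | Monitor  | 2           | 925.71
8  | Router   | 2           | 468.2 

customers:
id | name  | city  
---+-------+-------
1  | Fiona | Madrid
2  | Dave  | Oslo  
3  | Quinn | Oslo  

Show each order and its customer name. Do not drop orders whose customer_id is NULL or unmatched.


LEFT JOIN keeps every row from orders (the left table); where customer_id has no match in customers, the customer columns become NULL. Walk through each order:
  - order 1 (Keyboard): customer_id=2 -> matches Dave
  - order 2 (Printer): customer_id=1 -> matches Fiona
  - order 3 (Chair): customer_id=3 -> matches Quinn
  - order 4 (Charger): customer_id=3 -> matches Quinn
  - order 5 (Lamp): customer_id=1 -> matches Fiona
  - order 6 (Speaker): customer_id=NULL, no match -> kept with NULL
  - order 7 (Monitor): customer_id=2 -> matches Dave
  - order 8 (Router): customer_id=2 -> matches Dave
All 8 rows appear; 1 has NULL customer.

SQL:
SELECT a.product, b.name AS customer
FROM orders a
LEFT JOIN customers b ON a.customer_id = b.id

Result:
product  | customer
---------+---------
Keyboard | Dave    
Printer  | Fiona   
Chair    | Quinn   
Charger  | Quinn   
Lamp     | Fiona   
Speaker  | NULL    
Monitor  | Dave    
Router   | Dave    


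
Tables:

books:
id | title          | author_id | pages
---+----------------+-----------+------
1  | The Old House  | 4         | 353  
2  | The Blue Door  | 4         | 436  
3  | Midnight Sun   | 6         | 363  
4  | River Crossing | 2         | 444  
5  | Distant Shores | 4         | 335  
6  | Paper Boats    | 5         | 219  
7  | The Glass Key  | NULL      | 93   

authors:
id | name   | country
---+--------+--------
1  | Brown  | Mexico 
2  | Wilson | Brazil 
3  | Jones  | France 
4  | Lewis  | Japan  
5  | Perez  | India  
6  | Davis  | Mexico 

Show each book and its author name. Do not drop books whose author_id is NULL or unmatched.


LEFT JOIN keeps every row from books (the left table); where author_id has no match in authors, the author columns become NULL. Walk through each book:
  - book 1 (The Old House): author_id=4 -> matches Lewis
  - book 2 (The Blue Door): author_id=4 -> matches Lewis
  - book 3 (Midnight Sun): author_id=6 -> matches Davis
  - book 4 (River Crossing): author_id=2 -> matches Wilson
  - book 5 (Distant Shores): author_id=4 -> matches Lewis
  - book 6 (Paper Boats): author_id=5 -> matches Perez
  - book 7 (The Glass Key): author_id=NULL, no match -> kept with NULL
All 7 rows appear; 1 has NULL author.

SQL:
SELECT a.title, b.name AS author
FROM books a
LEFT JOIN authors b ON a.author_id = b.id

Result:
title          | author
---------------+-------
The Old House  | Lewis 
The Blue Door  | Lewis 
Midnight Sun   | Davis 
River Crossing | Wilson
Distant Shores | Lewis 
Paper Boats    | Perez 
The Glass Key  | NULL  


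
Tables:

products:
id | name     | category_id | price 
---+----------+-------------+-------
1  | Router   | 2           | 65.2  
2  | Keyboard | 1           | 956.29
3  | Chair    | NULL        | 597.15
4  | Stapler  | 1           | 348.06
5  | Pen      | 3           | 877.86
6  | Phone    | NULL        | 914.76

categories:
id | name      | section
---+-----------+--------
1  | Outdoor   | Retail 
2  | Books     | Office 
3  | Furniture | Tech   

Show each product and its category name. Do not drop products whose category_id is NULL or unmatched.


LEFT JOIN keeps every row from products (the left table); where category_id has no match in categories, the category columns become NULL. Walk through each product:
  - product 1 (Router): category_id=2 -> matches Books
  - product 2 (Keyboard): category_id=1 -> matches Outdoor
  - product 3 (Chair): category_id=NULL, no match -> kept with NULL
  - product 4 (Stapler): category_id=1 -> matches Outdoor
  - product 5 (Pen): category_id=3 -> matches Furniture
  - product 6 (Phone): category_id=NULL, no match -> kept with NULL
All 6 rows appear; 2 have NULL category.

SQL:
SELECT a.name, b.name AS category
FROM products a
LEFT JOIN categories b ON a.category_id = b.id

Result:
name     | category 
---------+----------
Router   | Books    
Keyboard | Outdoor  
Chair    | NULL     
Stapler  | Outdoor  
Pen      | Furniture
Phone    | NULL     
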